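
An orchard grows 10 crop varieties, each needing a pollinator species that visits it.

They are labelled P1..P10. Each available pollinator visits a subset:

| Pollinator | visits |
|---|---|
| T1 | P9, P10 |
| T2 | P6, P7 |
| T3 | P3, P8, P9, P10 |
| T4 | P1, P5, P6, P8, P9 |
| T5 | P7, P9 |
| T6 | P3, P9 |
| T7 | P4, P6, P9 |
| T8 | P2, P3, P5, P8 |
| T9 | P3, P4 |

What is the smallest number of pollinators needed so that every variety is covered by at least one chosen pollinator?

5

Take {T1, T4, T5, T7, T8}. Their union is {P1, P2, P3, P4, P5, P6, P7, P8, P9, P10}, which is all 10 varieties.
No 4 of the 9 pollinators cover everything (all 126 combinations miss at least one variety), so 5 is optimal.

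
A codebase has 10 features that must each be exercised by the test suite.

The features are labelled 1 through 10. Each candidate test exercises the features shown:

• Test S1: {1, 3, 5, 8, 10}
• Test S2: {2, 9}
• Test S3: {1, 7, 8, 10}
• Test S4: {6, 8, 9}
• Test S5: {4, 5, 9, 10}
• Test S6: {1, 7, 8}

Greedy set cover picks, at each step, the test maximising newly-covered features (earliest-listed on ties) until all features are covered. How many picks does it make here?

5

Greedy: pick S1 (covers 5 new) → pick S2 (covers 2 new) → pick S3 (covers 1 new) → pick S4 (covers 1 new) → pick S5 (covers 1 new). Total picks: 5.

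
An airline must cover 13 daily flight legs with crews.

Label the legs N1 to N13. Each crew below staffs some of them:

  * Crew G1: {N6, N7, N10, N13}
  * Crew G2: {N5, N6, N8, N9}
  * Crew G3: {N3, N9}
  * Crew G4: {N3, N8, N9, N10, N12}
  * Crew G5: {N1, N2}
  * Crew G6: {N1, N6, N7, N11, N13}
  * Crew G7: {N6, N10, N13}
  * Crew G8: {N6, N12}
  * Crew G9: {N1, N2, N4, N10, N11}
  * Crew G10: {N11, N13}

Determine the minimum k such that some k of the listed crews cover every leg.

G1 and G2 and G4 and G9 together: G1 ∪ G2 ∪ G4 ∪ G9 = {N1, N2, N3, N4, N5, N6, N7, N8, N9, N10, N11, N12, N13} — every leg is covered.
No 3 of the 10 crews cover everything (all 120 combinations miss at least one leg), so 4 is optimal.

4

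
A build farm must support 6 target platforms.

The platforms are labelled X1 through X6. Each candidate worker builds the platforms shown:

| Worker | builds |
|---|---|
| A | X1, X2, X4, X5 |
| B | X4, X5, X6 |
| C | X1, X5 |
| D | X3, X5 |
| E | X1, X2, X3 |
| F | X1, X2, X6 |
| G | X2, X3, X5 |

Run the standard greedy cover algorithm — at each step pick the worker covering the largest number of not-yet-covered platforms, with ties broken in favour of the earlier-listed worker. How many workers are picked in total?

Greedy: pick A (covers 4 new) → pick B (covers 1 new) → pick D (covers 1 new). Total picks: 3.
(The true minimum cover uses only 2 workers, so greedy is not optimal here.)

3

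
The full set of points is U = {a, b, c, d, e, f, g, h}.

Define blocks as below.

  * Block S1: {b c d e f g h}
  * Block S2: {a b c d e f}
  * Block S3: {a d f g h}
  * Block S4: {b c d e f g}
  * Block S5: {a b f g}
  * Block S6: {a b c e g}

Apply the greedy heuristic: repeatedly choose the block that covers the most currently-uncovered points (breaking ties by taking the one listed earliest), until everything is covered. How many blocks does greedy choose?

2

Greedy: pick S1 (covers 7 new) → pick S2 (covers 1 new). Total picks: 2.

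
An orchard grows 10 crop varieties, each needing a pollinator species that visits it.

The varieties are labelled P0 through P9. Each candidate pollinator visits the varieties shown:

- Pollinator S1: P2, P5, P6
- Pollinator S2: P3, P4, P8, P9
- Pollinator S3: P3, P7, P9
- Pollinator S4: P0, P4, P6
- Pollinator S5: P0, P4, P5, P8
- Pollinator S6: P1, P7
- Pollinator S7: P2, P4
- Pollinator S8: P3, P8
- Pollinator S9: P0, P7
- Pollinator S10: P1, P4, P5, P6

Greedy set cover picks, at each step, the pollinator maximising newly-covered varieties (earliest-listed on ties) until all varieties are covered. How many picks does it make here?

Greedy: pick S2 (covers 4 new) → pick S1 (covers 3 new) → pick S6 (covers 2 new) → pick S4 (covers 1 new). Total picks: 4.

4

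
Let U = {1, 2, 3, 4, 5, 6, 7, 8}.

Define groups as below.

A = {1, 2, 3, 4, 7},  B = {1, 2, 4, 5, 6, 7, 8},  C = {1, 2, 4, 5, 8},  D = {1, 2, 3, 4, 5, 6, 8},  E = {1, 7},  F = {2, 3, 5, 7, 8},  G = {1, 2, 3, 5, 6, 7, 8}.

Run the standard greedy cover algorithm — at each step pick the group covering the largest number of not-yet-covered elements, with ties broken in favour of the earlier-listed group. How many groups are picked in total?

2

Greedy: pick B (covers 7 new) → pick A (covers 1 new). Total picks: 2.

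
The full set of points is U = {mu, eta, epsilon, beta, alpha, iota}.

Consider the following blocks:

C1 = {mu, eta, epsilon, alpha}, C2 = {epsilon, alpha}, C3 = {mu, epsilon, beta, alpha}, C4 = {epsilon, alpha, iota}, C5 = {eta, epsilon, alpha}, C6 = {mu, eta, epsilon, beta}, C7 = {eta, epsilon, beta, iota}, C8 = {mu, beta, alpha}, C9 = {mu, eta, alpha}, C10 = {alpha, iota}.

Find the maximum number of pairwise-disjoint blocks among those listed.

C6, C10 are pairwise disjoint (C6={mu,eta,epsilon,beta}; C10={alpha,iota}).
Every remaining block overlaps one of these, and no 3 of the listed blocks are pairwise disjoint, so 2 is the maximum.

2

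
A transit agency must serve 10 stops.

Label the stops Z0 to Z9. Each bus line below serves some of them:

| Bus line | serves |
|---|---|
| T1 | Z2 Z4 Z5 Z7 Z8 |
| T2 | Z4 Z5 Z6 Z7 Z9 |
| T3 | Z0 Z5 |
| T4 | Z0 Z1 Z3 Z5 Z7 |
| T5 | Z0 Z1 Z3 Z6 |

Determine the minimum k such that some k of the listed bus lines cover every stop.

Take {T1, T2, T4}. Their union is {Z0, Z1, Z2, Z3, Z4, Z5, Z6, Z7, Z8, Z9}, which is all 10 stops.
Only T1 contains Z2, so T1 is forced; the remaining 5 stops need at least 2 more bus lines (each remaining bus line adds at most 4) — so at least 3 bus lines are needed, and 3 is optimal.

3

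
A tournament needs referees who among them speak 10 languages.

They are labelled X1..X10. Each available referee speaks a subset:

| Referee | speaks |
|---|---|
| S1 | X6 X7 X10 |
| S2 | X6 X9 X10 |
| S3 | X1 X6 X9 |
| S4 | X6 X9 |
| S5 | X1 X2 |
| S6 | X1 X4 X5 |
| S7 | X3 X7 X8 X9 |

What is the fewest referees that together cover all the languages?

Take {S1, S5, S6, S7}. Their union is {X1, X2, X3, X4, X5, X6, X7, X8, X9, X10}, which is all 10 languages.
No 3 of the 7 referees cover everything (all 35 combinations miss at least one language), so 4 is optimal.

4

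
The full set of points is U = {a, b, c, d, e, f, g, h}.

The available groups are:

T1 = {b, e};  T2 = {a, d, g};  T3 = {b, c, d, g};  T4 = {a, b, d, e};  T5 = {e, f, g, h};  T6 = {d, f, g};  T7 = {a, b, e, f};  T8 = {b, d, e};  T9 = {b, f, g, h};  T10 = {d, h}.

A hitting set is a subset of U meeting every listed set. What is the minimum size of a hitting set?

T = {b, d, h} meets every group (each contains at least one member of T), and |T| = 3.
No choice of 2 points meets every group, so 3 is the minimum.

3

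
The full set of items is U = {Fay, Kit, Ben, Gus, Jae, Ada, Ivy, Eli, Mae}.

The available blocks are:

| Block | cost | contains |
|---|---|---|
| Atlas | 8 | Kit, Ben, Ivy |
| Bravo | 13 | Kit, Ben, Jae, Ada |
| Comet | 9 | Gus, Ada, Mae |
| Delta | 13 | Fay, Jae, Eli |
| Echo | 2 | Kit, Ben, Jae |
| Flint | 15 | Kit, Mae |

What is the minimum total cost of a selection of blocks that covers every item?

Atlas, Comet, Delta together cover every item (Atlas ∪ Comet ∪ Delta = {Fay, Kit, Ben, Gus, Jae, Ada, Ivy, Eli, Mae}); total cost 8 + 9 + 13 = 30.
The greedy pick Echo, Comet, Delta, Atlas costs 32; no covering selection beats 30.

30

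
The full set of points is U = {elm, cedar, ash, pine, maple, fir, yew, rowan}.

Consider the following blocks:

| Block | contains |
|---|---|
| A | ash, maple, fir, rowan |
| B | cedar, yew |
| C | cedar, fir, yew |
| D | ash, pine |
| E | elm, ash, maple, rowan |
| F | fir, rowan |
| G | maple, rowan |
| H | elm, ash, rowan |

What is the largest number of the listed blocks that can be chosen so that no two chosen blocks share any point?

3

B, D, F are pairwise disjoint (B={cedar,yew}; D={ash,pine}; F={fir,rowan}).
Every remaining block overlaps one of these, and no 4 of the listed blocks are pairwise disjoint, so 3 is the maximum.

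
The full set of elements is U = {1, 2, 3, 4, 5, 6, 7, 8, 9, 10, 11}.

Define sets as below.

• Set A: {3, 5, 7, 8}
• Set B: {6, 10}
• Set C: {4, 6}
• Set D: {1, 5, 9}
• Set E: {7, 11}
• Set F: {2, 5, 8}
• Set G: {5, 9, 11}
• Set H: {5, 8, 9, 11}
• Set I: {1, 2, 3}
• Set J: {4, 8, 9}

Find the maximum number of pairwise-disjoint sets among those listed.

4

B, E, I, J are pairwise disjoint (B={6,10}; E={7,11}; I={1,2,3}; J={4,8,9}).
Every remaining set overlaps one of these, and no 5 of the listed sets are pairwise disjoint, so 4 is the maximum.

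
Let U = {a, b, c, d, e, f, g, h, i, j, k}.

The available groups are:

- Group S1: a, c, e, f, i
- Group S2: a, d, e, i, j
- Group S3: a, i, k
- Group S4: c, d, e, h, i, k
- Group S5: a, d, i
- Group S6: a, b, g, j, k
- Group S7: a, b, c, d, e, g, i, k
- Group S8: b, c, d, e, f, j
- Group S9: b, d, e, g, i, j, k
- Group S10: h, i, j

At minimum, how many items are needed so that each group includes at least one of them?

2

The 2 items {b, i} hit every group.
The groups S3, S8 are pairwise disjoint, so any hitting set needs a separate item for each — at least 2. Hence 2 is optimal.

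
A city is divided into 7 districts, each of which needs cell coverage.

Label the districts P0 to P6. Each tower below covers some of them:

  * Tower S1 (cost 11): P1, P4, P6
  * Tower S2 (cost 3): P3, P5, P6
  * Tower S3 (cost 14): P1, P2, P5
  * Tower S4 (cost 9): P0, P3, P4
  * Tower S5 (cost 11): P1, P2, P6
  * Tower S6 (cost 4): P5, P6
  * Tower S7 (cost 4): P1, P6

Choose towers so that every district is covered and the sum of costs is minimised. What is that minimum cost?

23

S2, S4, S5 together cover every district (S2 ∪ S4 ∪ S5 = {P0, P1, P2, P3, P4, P5, P6}); total cost 3 + 9 + 11 = 23.
The greedy pick S2, S7, S4, S5 costs 27; no covering selection beats 23.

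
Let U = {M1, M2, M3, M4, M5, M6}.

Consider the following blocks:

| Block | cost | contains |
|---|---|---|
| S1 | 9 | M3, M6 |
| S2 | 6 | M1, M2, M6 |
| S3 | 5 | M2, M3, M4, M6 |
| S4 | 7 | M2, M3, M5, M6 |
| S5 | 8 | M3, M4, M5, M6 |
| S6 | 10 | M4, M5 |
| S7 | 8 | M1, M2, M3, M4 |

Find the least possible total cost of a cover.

S2, S5 together cover every element (S2 ∪ S5 = {M1, M2, M3, M4, M5, M6}); total cost 6 + 8 = 14.
The greedy pick S3, S2, S4 costs 18; no covering selection beats 14.

14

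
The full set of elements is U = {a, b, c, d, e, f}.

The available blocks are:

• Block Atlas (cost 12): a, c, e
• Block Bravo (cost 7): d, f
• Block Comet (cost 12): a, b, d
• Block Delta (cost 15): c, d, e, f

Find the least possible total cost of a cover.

27

Comet, Delta together cover every element (Comet ∪ Delta = {a, b, c, d, e, f}); total cost 12 + 15 = 27.
The greedy pick Bravo, Atlas, Comet costs 31; no covering selection beats 27.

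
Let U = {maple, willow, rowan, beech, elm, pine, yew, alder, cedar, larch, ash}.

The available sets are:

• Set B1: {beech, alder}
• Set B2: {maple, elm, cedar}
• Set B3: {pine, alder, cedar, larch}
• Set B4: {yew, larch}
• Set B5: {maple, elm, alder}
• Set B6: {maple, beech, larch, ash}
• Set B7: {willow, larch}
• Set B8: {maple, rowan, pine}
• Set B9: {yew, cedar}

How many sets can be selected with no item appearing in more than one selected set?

4

B1, B7, B8, B9 are pairwise disjoint (B1={beech,alder}; B7={willow,larch}; B8={maple,rowan,pine}; B9={yew,cedar}).
Every remaining set overlaps one of these, and no 5 of the listed sets are pairwise disjoint, so 4 is the maximum.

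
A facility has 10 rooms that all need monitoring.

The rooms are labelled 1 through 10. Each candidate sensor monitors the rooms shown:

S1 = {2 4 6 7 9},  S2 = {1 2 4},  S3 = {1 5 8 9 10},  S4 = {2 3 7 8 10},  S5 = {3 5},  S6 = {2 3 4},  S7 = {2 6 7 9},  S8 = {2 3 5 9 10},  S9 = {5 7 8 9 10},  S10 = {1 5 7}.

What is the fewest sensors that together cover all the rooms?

S1 and S3 and S5 together: S1 ∪ S3 ∪ S5 = {1, 2, 3, 4, 5, 6, 7, 8, 9, 10} — every room is covered.
No 2 of the 10 sensors cover everything (all 45 combinations miss at least one room), so 3 is optimal.

3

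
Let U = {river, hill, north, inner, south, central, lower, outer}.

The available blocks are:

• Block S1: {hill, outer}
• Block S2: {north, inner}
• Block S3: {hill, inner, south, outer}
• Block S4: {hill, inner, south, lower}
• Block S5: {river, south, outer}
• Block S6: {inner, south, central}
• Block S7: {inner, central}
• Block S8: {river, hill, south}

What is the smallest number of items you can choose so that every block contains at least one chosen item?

3

The 3 items {hill, inner, outer} hit every block.
No choice of 2 items meets every block, so 3 is the minimum.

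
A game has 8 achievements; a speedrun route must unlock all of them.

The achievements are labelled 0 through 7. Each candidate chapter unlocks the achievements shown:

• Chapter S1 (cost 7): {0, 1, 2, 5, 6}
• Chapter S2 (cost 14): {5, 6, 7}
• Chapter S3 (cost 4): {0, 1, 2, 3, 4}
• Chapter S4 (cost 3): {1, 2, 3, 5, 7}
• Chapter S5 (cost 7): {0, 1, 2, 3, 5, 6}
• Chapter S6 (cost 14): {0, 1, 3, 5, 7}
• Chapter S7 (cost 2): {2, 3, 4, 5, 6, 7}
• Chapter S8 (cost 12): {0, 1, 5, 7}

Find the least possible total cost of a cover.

S3, S7 together cover every achievement (S3 ∪ S7 = {0, 1, 2, 3, 4, 5, 6, 7}); total cost 4 + 2 = 6.
No covering selection has total cost below 6.

6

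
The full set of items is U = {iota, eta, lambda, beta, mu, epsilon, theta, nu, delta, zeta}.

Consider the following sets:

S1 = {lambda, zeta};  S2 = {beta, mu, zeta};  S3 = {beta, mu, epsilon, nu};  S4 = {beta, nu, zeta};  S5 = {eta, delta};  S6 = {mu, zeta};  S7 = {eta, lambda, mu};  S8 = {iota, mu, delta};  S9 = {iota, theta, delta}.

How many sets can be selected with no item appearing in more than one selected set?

S1, S3, S5 are pairwise disjoint (S1={lambda,zeta}; S3={beta,mu,epsilon,nu}; S5={eta,delta}).
Every remaining set overlaps one of these, and no 4 of the listed sets are pairwise disjoint, so 3 is the maximum.

3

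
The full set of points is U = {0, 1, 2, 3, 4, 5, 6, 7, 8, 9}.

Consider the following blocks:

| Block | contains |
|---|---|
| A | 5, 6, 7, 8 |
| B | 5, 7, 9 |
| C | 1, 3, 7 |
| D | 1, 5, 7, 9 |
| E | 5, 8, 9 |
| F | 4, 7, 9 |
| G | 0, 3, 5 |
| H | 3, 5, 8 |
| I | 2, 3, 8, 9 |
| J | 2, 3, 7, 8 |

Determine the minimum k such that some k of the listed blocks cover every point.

5

A, C, F, G, and J cover everything between them: the union {0, 1, 2, 3, 4, 5, 6, 7, 8, 9} is all of U.
No 4 of the 10 blocks cover everything (all 210 combinations miss at least one point), so 5 is optimal.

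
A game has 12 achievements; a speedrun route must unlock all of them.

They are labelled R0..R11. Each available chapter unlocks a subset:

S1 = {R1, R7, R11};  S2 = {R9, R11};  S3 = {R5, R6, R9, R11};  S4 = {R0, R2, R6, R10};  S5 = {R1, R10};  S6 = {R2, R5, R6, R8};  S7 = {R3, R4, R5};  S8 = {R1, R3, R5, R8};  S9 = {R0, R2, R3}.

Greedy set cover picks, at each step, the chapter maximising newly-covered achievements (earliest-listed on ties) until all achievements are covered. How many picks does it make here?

Greedy: pick S3 (covers 4 new) → pick S4 (covers 3 new) → pick S8 (covers 3 new) → pick S1 (covers 1 new) → pick S7 (covers 1 new). Total picks: 5.

5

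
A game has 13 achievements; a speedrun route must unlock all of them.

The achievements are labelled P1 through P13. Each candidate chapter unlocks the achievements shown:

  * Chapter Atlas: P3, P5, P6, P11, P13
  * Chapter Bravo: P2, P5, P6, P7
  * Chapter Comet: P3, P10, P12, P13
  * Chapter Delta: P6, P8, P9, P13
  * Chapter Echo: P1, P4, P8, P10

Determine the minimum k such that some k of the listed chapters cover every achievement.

Atlas and Bravo and Comet and Delta and Echo together: Atlas ∪ Bravo ∪ Comet ∪ Delta ∪ Echo = {P1, P2, P3, P4, P5, P6, P7, P8, P9, P10, P11, P12, P13} — every achievement is covered.
No 4 of the 5 chapters cover everything (all 5 combinations miss at least one achievement), so 5 is optimal.

5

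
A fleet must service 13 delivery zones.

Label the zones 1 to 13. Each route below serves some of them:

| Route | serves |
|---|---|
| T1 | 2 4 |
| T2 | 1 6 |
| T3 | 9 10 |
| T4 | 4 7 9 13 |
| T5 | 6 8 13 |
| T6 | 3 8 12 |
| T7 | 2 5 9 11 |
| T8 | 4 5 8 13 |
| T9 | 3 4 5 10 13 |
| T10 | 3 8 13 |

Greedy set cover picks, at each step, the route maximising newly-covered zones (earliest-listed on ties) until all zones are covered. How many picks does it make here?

5

Greedy: pick T9 (covers 5 new) → pick T7 (covers 3 new) → pick T2 (covers 2 new) → pick T6 (covers 2 new) → pick T4 (covers 1 new). Total picks: 5.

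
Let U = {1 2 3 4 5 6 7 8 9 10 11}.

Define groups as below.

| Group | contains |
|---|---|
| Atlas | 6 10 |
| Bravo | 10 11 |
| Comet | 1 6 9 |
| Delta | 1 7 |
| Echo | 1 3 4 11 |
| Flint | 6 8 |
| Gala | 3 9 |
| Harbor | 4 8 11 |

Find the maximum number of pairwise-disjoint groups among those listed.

4

Atlas, Delta, Gala, Harbor are pairwise disjoint (Atlas={6,10}; Delta={1,7}; Gala={3,9}; Harbor={4,8,11}).
Every remaining group overlaps one of these, and no 5 of the listed groups are pairwise disjoint, so 4 is the maximum.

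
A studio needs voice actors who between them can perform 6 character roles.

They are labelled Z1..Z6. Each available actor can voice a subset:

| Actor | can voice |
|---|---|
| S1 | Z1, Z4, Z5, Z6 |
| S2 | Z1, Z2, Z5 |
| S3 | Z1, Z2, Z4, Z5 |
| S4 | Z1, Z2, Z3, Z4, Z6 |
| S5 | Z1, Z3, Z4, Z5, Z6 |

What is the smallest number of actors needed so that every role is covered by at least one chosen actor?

S2 and S4 together: S2 ∪ S4 = {Z1, Z2, Z3, Z4, Z5, Z6} — every role is covered.
No single actor has all 6 roles (the largest, S4, has 5), so 2 is optimal.

2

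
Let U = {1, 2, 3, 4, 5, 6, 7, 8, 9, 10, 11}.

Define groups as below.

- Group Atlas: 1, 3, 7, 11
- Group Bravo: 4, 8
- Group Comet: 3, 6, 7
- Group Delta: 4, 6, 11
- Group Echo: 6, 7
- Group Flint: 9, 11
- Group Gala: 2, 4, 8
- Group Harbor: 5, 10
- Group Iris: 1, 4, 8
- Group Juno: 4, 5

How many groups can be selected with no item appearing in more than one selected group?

4

Echo, Flint, Harbor, Iris are pairwise disjoint (Echo={6,7}; Flint={9,11}; Harbor={5,10}; Iris={1,4,8}).
Every remaining group overlaps one of these, and no 5 of the listed groups are pairwise disjoint, so 4 is the maximum.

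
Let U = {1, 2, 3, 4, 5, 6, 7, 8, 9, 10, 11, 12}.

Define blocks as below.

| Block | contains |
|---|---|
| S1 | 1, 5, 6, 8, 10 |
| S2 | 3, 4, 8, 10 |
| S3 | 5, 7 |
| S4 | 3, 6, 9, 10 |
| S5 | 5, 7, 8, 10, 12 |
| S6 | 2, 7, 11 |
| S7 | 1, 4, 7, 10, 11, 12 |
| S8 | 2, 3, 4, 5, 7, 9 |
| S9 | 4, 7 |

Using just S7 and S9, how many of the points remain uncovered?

6

Union of S7, S9 = {1, 4, 7, 10, 11, 12}.
Not covered: 2, 3, 5, 6, 8, 9 — 6 points.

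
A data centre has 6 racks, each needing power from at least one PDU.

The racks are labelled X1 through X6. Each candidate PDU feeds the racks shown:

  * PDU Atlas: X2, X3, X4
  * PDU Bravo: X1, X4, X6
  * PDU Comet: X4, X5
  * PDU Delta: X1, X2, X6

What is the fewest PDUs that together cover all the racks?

Take {Atlas, Comet, Delta}. Their union is {X1, X2, X3, X4, X5, X6}, which is all 6 racks.
Only Atlas contains X3, so Atlas is forced; the remaining 3 racks need at least 2 more PDUs (each remaining PDU adds at most 2) — so at least 3 PDUs are needed, and 3 is optimal.

3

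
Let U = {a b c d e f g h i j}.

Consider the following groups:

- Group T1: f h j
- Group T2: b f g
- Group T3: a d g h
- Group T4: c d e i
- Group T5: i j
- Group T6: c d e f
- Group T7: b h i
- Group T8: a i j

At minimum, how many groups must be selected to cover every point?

4

Take {T2, T3, T4, T8}. Their union is {a, b, c, d, e, f, g, h, i, j}, which is all 10 points.
No 3 of the 8 groups cover everything (all 56 combinations miss at least one point), so 4 is optimal.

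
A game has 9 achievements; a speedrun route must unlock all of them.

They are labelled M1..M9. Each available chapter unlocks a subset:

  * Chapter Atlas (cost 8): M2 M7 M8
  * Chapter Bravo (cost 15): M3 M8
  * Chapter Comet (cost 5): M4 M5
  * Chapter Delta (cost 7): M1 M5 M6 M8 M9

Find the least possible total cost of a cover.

Atlas, Bravo, Comet, Delta together cover every achievement (Atlas ∪ Bravo ∪ Comet ∪ Delta = {M1, M2, M3, M4, M5, M6, M7, M8, M9}); total cost 8 + 15 + 5 + 7 = 35.
No covering selection has total cost below 35.

35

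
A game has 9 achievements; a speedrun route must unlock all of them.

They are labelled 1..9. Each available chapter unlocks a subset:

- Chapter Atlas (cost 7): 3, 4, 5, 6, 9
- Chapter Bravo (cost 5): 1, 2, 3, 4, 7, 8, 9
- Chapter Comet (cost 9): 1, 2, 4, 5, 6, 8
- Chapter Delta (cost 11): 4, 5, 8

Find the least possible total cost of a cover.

Atlas, Bravo together cover every achievement (Atlas ∪ Bravo = {1, 2, 3, 4, 5, 6, 7, 8, 9}); total cost 7 + 5 = 12.
No covering selection has total cost below 12.

12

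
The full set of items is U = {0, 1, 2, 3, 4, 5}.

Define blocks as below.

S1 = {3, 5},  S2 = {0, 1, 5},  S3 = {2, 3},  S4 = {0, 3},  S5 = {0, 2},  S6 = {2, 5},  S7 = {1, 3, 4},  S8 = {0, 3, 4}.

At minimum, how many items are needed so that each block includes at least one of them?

3

H = {0, 3, 5} meets every block (each contains at least one member of H), and |H| = 3.
No choice of 2 items meets every block, so 3 is the minimum.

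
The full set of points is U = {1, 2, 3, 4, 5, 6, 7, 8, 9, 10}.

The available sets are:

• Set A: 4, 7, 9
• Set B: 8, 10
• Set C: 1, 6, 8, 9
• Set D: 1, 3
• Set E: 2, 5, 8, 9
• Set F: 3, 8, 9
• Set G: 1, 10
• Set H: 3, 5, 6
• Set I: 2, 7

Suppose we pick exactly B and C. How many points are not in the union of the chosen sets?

5

Union of B, C = {1, 6, 8, 9, 10}.
Not covered: 2, 3, 4, 5, 7 — 5 points.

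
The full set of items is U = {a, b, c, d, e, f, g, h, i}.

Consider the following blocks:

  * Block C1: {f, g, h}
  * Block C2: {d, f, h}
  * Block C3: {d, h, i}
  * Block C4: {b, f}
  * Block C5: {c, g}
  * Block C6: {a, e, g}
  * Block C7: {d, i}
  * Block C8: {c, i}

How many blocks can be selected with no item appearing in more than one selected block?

3

C4, C6, C8 are pairwise disjoint (C4={b,f}; C6={a,e,g}; C8={c,i}).
Every remaining block overlaps one of these, and no 4 of the listed blocks are pairwise disjoint, so 3 is the maximum.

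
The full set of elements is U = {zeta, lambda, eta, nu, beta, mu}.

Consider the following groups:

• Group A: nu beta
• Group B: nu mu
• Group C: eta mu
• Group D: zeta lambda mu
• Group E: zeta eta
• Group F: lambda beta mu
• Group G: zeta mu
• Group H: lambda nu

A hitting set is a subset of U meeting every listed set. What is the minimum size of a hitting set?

3

The 3 elements {eta, nu, mu} hit every group.
No choice of 2 elements meets every group, so 3 is the minimum.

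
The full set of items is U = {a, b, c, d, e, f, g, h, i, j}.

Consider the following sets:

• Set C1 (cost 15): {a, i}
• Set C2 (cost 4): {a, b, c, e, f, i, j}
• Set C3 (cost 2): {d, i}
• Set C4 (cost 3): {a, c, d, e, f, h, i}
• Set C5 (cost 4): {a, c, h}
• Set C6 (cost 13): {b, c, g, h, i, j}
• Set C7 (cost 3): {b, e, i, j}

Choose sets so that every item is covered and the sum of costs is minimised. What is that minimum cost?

C4, C6 together cover every item (C4 ∪ C6 = {a, b, c, d, e, f, g, h, i, j}); total cost 3 + 13 = 16.
The greedy pick C4, C7, C6 costs 19; no covering selection beats 16.

16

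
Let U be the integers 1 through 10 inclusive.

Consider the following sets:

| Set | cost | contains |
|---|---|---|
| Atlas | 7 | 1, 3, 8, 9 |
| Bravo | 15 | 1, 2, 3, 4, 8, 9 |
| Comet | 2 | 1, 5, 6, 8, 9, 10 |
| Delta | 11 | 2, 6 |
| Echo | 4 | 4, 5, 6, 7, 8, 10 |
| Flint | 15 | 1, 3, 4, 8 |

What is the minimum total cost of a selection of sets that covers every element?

Bravo, Echo together cover every element (Bravo ∪ Echo = {1, 2, 3, 4, 5, 6, 7, 8, 9, 10}); total cost 15 + 4 = 19.
The greedy pick Comet, Echo, Atlas, Delta costs 24; no covering selection beats 19.

19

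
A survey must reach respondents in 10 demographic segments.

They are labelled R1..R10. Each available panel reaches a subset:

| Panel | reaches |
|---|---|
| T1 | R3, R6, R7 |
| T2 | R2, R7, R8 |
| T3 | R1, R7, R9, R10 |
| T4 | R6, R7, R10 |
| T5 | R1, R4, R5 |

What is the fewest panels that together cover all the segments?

4

T1 and T2 and T3 and T5 together: T1 ∪ T2 ∪ T3 ∪ T5 = {R1, R2, R3, R4, R5, R6, R7, R8, R9, R10} — every segment is covered.
Only T2 contains R2, so T2 is forced; the remaining 7 segments need at least 3 more panels (each remaining panel adds at most 3) — so at least 4 panels are needed, and 4 is optimal.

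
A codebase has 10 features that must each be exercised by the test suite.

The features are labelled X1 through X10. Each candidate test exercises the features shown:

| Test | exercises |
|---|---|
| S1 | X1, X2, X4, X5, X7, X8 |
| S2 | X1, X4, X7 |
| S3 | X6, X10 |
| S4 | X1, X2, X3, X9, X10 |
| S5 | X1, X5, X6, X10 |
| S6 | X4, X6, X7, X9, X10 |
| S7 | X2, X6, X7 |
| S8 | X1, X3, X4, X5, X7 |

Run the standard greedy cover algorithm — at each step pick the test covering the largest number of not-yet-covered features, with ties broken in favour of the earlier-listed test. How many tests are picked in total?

3

Greedy: pick S1 (covers 6 new) → pick S4 (covers 3 new) → pick S3 (covers 1 new). Total picks: 3.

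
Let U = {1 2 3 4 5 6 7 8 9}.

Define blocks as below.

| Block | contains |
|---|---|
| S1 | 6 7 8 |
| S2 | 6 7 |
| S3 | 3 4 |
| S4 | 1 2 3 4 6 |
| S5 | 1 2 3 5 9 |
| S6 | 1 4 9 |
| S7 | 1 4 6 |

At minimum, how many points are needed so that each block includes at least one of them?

3

H = {2, 4, 6} meets every block (each contains at least one member of H), and |H| = 3.
No choice of 2 points meets every block, so 3 is the minimum.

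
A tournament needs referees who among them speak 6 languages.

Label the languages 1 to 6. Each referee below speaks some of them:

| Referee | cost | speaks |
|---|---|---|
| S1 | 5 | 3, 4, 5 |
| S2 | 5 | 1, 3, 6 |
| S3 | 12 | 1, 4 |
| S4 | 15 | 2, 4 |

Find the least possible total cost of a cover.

25

S1, S2, S4 together cover every language (S1 ∪ S2 ∪ S4 = {1, 2, 3, 4, 5, 6}); total cost 5 + 5 + 15 = 25.
No covering selection has total cost below 25.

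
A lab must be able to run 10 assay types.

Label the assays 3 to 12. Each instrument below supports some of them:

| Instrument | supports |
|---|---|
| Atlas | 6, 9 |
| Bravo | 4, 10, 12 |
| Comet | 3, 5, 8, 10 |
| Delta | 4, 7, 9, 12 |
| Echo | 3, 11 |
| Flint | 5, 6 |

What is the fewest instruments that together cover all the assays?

Atlas and Comet and Delta and Echo together: Atlas ∪ Comet ∪ Delta ∪ Echo = {3, 4, 5, 6, 7, 8, 9, 10, 11, 12} — every assay is covered.
No 3 of the 6 instruments cover everything (all 20 combinations miss at least one assay), so 4 is optimal.

4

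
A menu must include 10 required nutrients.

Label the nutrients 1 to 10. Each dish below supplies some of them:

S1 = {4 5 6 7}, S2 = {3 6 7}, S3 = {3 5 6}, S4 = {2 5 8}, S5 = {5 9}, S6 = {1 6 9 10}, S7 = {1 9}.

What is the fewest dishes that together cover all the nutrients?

S1 and S2 and S4 and S6 together: S1 ∪ S2 ∪ S4 ∪ S6 = {1, 2, 3, 4, 5, 6, 7, 8, 9, 10} — every nutrient is covered.
No 3 of the 7 dishes cover everything (all 35 combinations miss at least one nutrient), so 4 is optimal.

4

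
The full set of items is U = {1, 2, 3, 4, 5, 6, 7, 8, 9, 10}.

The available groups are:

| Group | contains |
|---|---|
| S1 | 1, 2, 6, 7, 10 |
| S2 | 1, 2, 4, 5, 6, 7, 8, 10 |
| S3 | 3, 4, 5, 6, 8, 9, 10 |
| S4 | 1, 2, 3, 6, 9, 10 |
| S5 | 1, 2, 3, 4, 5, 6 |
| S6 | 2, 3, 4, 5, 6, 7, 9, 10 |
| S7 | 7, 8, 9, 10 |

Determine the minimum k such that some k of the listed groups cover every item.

S1 and S3 cover everything between them: the union {1, 2, 3, 4, 5, 6, 7, 8, 9, 10} is all of U.
No single group has all 10 items (the largest, S2, has 8), so 2 is optimal.

2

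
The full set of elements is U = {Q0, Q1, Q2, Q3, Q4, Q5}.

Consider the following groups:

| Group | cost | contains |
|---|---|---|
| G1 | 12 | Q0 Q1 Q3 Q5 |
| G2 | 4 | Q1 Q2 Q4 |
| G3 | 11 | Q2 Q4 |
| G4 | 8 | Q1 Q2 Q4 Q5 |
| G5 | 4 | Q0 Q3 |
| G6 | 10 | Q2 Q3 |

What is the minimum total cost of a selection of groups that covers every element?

12

G4, G5 together cover every element (G4 ∪ G5 = {Q0, Q1, Q2, Q3, Q4, Q5}); total cost 8 + 4 = 12.
The greedy pick G2, G5, G4 costs 16; no covering selection beats 12.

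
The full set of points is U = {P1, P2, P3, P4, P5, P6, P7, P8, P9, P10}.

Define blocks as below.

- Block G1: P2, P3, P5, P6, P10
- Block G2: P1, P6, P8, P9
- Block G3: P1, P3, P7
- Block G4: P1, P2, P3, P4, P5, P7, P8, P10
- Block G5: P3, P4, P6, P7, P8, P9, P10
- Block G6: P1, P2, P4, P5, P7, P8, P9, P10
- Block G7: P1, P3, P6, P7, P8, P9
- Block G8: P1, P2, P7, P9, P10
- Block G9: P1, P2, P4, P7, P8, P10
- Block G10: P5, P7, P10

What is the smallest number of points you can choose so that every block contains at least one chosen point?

2

Take H = {P6, P7}. Each listed block contains at least one of these, so H is a hitting set of size 2.
The blocks G2, G10 are pairwise disjoint, so any hitting set needs a separate point for each — at least 2. Hence 2 is optimal.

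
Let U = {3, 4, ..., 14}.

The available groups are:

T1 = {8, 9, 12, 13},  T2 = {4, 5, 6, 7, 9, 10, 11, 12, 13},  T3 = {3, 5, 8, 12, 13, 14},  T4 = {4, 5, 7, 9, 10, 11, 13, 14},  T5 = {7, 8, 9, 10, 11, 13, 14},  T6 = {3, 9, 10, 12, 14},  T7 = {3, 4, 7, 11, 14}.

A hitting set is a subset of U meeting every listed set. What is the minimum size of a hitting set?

H = {9, 14} meets every group (each contains at least one member of H), and |H| = 2.
The groups T1, T7 are pairwise disjoint, so any hitting set needs a separate item for each — at least 2. Hence 2 is optimal.

2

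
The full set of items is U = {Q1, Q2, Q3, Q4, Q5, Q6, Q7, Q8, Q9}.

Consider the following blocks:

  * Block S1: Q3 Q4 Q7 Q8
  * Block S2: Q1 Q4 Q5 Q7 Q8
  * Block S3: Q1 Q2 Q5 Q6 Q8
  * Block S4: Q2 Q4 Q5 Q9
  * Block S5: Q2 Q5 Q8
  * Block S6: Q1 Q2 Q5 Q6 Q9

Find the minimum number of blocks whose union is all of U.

2

S1 and S6 cover everything between them: the union {Q1, Q2, Q3, Q4, Q5, Q6, Q7, Q8, Q9} is all of U.
No single block has all 9 items (the largest, S2, has 5), so 2 is optimal.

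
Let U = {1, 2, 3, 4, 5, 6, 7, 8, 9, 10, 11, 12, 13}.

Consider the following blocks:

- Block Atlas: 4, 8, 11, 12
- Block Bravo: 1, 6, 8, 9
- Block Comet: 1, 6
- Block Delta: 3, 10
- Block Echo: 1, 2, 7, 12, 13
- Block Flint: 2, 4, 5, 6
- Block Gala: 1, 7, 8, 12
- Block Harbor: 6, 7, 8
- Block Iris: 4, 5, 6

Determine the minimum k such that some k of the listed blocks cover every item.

5

Take {Atlas, Bravo, Delta, Echo, Iris}. Their union is {1, 2, 3, 4, 5, 6, 7, 8, 9, 10, 11, 12, 13}, which is all 13 items.
No 4 of the 9 blocks cover everything (all 126 combinations miss at least one item), so 5 is optimal.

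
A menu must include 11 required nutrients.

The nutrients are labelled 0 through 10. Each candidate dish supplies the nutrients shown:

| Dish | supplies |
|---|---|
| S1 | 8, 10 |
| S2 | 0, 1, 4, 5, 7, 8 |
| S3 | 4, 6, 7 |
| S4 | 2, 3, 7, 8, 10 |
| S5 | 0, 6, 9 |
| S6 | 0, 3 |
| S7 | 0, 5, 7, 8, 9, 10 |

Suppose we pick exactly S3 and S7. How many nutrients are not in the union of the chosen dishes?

3

Union of S3, S7 = {0, 4, 5, 6, 7, 8, 9, 10}.
Not covered: 1, 2, 3 — 3 nutrients.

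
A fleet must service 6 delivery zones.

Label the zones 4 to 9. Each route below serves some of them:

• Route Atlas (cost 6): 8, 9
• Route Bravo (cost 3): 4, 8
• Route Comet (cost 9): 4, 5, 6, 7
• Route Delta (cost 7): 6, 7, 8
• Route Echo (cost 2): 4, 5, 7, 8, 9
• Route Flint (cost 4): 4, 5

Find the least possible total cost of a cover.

9

Delta, Echo together cover every zone (Delta ∪ Echo = {4, 5, 6, 7, 8, 9}); total cost 7 + 2 = 9.
No covering selection has total cost below 9.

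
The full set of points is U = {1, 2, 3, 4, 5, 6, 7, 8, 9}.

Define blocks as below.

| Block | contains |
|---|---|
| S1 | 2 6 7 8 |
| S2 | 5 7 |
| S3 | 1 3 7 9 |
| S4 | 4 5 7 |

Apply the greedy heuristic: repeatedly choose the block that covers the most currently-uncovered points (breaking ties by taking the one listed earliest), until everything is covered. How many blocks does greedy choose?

Greedy: pick S1 (covers 4 new) → pick S3 (covers 3 new) → pick S4 (covers 2 new). Total picks: 3.

3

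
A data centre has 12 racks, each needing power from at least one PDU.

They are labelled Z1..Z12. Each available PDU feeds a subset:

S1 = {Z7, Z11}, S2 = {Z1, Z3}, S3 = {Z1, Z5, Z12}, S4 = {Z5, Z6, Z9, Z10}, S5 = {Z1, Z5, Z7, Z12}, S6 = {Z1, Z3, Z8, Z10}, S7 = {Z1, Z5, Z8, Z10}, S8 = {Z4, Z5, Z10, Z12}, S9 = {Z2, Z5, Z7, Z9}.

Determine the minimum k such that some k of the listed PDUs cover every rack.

S1 and S4 and S6 and S8 and S9 together: S1 ∪ S4 ∪ S6 ∪ S8 ∪ S9 = {Z1, Z2, Z3, Z4, Z5, Z6, Z7, Z8, Z9, Z10, Z11, Z12} — every rack is covered.
No 4 of the 9 PDUs cover everything (all 126 combinations miss at least one rack), so 5 is optimal.

5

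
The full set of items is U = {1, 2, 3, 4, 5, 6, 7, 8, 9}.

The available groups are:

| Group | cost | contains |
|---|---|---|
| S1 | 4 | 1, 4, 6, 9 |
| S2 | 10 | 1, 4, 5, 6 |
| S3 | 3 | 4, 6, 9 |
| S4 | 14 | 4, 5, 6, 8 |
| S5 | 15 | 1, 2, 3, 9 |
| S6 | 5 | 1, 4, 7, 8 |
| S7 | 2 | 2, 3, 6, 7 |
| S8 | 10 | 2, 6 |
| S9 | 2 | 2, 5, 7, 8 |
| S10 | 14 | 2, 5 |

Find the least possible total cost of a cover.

8

S1, S7, S9 together cover every item (S1 ∪ S7 ∪ S9 = {1, 2, 3, 4, 5, 6, 7, 8, 9}); total cost 4 + 2 + 2 = 8.
No covering selection has total cost below 8.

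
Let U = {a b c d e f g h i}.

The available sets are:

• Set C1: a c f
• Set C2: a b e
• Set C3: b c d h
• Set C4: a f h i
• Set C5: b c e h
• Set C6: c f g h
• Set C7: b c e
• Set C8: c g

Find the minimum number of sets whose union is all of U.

Take {C3, C4, C6, C7}. Their union is {a, b, c, d, e, f, g, h, i}, which is all 9 points.
No 3 of the 8 sets cover everything (all 56 combinations miss at least one point), so 4 is optimal.

4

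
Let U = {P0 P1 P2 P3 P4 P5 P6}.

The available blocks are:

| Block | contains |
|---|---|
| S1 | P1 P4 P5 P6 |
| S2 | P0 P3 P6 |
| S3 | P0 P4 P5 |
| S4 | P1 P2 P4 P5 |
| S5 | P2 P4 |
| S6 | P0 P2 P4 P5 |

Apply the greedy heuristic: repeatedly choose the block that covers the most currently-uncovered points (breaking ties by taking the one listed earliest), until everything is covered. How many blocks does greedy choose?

Greedy: pick S1 (covers 4 new) → pick S2 (covers 2 new) → pick S4 (covers 1 new). Total picks: 3.
(The true minimum cover uses only 2 blocks, so greedy is not optimal here.)

3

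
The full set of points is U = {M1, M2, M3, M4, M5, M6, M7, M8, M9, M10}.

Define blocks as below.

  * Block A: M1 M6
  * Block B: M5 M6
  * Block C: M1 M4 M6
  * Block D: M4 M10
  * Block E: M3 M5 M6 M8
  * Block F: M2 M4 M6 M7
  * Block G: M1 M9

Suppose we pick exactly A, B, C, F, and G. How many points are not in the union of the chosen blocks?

Union of A, B, C, F, G = {M1, M2, M4, M5, M6, M7, M9}.
Not covered: M3, M8, M10 — 3 points.

3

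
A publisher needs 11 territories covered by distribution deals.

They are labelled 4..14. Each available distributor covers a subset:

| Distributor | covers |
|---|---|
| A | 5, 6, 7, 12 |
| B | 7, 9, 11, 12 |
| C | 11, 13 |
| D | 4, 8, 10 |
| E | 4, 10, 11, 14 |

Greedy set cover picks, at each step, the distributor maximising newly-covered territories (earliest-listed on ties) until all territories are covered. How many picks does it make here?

5

Greedy: pick A (covers 4 new) → pick E (covers 4 new) → pick B (covers 1 new) → pick C (covers 1 new) → pick D (covers 1 new). Total picks: 5.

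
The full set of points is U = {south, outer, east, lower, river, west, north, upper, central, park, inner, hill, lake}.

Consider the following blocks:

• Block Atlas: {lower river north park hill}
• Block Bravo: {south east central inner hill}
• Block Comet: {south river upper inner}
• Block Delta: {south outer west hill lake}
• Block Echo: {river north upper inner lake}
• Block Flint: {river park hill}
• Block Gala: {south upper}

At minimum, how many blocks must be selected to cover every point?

Take {Atlas, Bravo, Delta, Echo}. Their union is {south, outer, east, lower, river, west, north, upper, central, park, inner, hill, lake}, which is all 13 points.
No 3 of the 7 blocks cover everything (all 35 combinations miss at least one point), so 4 is optimal.

4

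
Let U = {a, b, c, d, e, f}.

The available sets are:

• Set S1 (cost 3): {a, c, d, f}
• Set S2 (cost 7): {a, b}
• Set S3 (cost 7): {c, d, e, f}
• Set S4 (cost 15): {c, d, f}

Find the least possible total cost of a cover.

14

S2, S3 together cover every point (S2 ∪ S3 = {a, b, c, d, e, f}); total cost 7 + 7 = 14.
The greedy pick S1, S2, S3 costs 17; no covering selection beats 14.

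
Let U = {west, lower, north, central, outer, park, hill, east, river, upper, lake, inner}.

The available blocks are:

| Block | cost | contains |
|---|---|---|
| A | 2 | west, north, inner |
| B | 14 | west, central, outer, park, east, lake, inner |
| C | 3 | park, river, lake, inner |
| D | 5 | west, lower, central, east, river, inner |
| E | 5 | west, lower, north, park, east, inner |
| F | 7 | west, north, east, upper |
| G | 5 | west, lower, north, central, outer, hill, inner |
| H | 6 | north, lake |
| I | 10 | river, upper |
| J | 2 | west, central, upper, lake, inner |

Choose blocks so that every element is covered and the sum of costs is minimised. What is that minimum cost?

15

C, E, G, J together cover every element (C ∪ E ∪ G ∪ J = {west, lower, north, central, outer, park, hill, east, river, upper, lake, inner}); total cost 3 + 5 + 5 + 2 = 15.
No covering selection has total cost below 15.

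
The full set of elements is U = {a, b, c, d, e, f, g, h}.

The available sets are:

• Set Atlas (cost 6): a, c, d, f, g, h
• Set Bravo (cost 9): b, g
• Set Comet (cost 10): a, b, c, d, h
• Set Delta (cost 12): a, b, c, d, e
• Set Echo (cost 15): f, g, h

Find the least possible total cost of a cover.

Atlas, Delta together cover every element (Atlas ∪ Delta = {a, b, c, d, e, f, g, h}); total cost 6 + 12 = 18.
No covering selection has total cost below 18.

18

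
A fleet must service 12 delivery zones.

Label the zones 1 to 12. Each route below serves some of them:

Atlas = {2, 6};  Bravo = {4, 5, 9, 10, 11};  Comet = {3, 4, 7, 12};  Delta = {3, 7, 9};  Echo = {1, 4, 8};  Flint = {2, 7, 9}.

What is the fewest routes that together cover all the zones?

4

Atlas and Bravo and Comet and Echo together: Atlas ∪ Bravo ∪ Comet ∪ Echo = {1, 2, 3, 4, 5, 6, 7, 8, 9, 10, 11, 12} — every zone is covered.
Only Echo contains 1, so Echo is forced; the remaining 9 zones need at least 3 more routes (each remaining route adds at most 4) — so at least 4 routes are needed, and 4 is optimal.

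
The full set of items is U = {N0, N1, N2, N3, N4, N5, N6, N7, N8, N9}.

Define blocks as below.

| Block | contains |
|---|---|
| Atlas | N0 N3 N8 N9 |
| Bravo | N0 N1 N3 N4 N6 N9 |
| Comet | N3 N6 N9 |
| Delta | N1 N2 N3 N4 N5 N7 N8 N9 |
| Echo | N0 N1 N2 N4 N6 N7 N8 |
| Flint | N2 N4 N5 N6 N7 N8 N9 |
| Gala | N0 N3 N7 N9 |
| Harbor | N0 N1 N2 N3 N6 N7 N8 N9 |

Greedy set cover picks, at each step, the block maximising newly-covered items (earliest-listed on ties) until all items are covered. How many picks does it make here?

2

Greedy: pick Delta (covers 8 new) → pick Bravo (covers 2 new). Total picks: 2.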